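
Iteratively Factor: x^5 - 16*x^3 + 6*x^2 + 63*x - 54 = (x - 1)*(x^4 + x^3 - 15*x^2 - 9*x + 54) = (x - 1)*(x + 3)*(x^3 - 2*x^2 - 9*x + 18) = (x - 2)*(x - 1)*(x + 3)*(x^2 - 9) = (x - 3)*(x - 2)*(x - 1)*(x + 3)*(x + 3)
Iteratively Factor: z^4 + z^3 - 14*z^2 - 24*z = (z)*(z^3 + z^2 - 14*z - 24) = z*(z + 3)*(z^2 - 2*z - 8) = z*(z + 2)*(z + 3)*(z - 4)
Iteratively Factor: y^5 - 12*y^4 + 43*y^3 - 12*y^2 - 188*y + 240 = (y - 5)*(y^4 - 7*y^3 + 8*y^2 + 28*y - 48) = (y - 5)*(y + 2)*(y^3 - 9*y^2 + 26*y - 24) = (y - 5)*(y - 2)*(y + 2)*(y^2 - 7*y + 12) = (y - 5)*(y - 3)*(y - 2)*(y + 2)*(y - 4)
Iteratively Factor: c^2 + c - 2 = (c - 1)*(c + 2)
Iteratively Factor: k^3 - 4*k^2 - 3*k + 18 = (k - 3)*(k^2 - k - 6) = (k - 3)*(k + 2)*(k - 3)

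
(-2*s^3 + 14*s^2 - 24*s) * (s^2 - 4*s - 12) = -2*s^5 + 22*s^4 - 56*s^3 - 72*s^2 + 288*s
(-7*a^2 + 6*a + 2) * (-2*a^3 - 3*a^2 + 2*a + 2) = 14*a^5 + 9*a^4 - 36*a^3 - 8*a^2 + 16*a + 4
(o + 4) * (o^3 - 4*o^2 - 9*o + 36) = o^4 - 25*o^2 + 144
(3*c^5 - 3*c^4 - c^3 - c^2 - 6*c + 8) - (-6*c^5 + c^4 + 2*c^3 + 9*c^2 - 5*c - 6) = 9*c^5 - 4*c^4 - 3*c^3 - 10*c^2 - c + 14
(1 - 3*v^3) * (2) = 2 - 6*v^3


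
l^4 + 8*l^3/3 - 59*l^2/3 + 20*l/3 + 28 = (l - 7/3)*(l - 2)*(l + 1)*(l + 6)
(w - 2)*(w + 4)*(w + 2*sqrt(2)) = w^3 + 2*w^2 + 2*sqrt(2)*w^2 - 8*w + 4*sqrt(2)*w - 16*sqrt(2)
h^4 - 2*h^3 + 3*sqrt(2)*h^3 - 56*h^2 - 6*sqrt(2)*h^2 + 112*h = h*(h - 2)*(h - 4*sqrt(2))*(h + 7*sqrt(2))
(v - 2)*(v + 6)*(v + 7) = v^3 + 11*v^2 + 16*v - 84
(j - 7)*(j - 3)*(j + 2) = j^3 - 8*j^2 + j + 42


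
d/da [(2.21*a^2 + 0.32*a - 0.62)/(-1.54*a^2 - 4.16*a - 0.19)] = (-8.7008*a^2 - 2.7494*a - 2.64)/(2.3716*a^4 + 12.8128*a^3 + 17.8908*a^2 + 1.5808*a + 0.0361)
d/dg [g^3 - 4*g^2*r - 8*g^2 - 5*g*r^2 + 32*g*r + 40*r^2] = 3*g^2 - 8*g*r - 16*g - 5*r^2 + 32*r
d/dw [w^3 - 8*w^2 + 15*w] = 3*w^2 - 16*w + 15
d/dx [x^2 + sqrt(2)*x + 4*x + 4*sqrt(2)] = 2*x + sqrt(2) + 4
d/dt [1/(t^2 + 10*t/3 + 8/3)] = 6*(-3*t - 5)/(3*t^2 + 10*t + 8)^2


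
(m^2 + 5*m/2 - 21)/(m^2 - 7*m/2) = (m + 6)/m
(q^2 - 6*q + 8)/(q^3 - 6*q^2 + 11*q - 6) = (q - 4)/(q^2 - 4*q + 3)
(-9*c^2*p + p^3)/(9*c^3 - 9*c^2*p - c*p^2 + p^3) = p/(-c + p)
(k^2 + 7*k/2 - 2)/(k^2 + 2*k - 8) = (k - 1/2)/(k - 2)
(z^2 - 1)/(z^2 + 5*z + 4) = (z - 1)/(z + 4)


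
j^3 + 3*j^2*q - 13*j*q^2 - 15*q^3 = (j - 3*q)*(j + q)*(j + 5*q)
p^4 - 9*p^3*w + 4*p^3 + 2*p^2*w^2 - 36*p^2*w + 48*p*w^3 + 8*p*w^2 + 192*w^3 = (p + 4)*(p - 8*w)*(p - 3*w)*(p + 2*w)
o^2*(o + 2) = o^3 + 2*o^2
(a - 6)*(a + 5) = a^2 - a - 30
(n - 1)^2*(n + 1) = n^3 - n^2 - n + 1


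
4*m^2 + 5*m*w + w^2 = (m + w)*(4*m + w)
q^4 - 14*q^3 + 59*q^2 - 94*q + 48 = (q - 8)*(q - 3)*(q - 2)*(q - 1)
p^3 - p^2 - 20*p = p*(p - 5)*(p + 4)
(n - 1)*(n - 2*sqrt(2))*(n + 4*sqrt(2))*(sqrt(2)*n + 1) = sqrt(2)*n^4 - sqrt(2)*n^3 + 5*n^3 - 14*sqrt(2)*n^2 - 5*n^2 - 16*n + 14*sqrt(2)*n + 16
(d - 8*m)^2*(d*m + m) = d^3*m - 16*d^2*m^2 + d^2*m + 64*d*m^3 - 16*d*m^2 + 64*m^3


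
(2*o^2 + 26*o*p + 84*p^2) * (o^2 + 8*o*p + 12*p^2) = 2*o^4 + 42*o^3*p + 316*o^2*p^2 + 984*o*p^3 + 1008*p^4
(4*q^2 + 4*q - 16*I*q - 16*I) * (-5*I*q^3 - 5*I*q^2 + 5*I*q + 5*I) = -20*I*q^5 - 80*q^4 - 40*I*q^4 - 160*q^3 + 40*I*q^2 + 160*q + 20*I*q + 80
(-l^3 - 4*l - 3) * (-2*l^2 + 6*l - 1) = 2*l^5 - 6*l^4 + 9*l^3 - 18*l^2 - 14*l + 3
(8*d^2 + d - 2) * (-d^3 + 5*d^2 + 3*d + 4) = -8*d^5 + 39*d^4 + 31*d^3 + 25*d^2 - 2*d - 8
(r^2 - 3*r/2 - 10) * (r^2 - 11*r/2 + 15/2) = r^4 - 7*r^3 + 23*r^2/4 + 175*r/4 - 75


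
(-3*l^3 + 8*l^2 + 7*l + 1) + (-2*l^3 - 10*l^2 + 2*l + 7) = -5*l^3 - 2*l^2 + 9*l + 8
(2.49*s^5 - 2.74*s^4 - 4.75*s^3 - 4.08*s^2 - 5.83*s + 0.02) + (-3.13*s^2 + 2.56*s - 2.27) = 2.49*s^5 - 2.74*s^4 - 4.75*s^3 - 7.21*s^2 - 3.27*s - 2.25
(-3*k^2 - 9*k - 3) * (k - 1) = -3*k^3 - 6*k^2 + 6*k + 3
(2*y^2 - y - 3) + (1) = 2*y^2 - y - 2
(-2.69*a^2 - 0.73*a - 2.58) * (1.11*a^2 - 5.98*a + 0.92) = -2.9859*a^4 + 15.2759*a^3 - 0.9732*a^2 + 14.7568*a - 2.3736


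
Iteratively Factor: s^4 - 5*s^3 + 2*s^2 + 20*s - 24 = (s + 2)*(s^3 - 7*s^2 + 16*s - 12) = (s - 2)*(s + 2)*(s^2 - 5*s + 6) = (s - 2)^2*(s + 2)*(s - 3)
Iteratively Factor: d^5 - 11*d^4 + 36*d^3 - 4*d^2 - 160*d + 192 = (d - 2)*(d^4 - 9*d^3 + 18*d^2 + 32*d - 96) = (d - 4)*(d - 2)*(d^3 - 5*d^2 - 2*d + 24) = (d - 4)^2*(d - 2)*(d^2 - d - 6) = (d - 4)^2*(d - 2)*(d + 2)*(d - 3)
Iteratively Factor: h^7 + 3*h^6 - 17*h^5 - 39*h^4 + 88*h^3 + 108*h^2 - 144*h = (h)*(h^6 + 3*h^5 - 17*h^4 - 39*h^3 + 88*h^2 + 108*h - 144) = h*(h - 1)*(h^5 + 4*h^4 - 13*h^3 - 52*h^2 + 36*h + 144) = h*(h - 1)*(h + 3)*(h^4 + h^3 - 16*h^2 - 4*h + 48) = h*(h - 1)*(h + 2)*(h + 3)*(h^3 - h^2 - 14*h + 24) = h*(h - 3)*(h - 1)*(h + 2)*(h + 3)*(h^2 + 2*h - 8) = h*(h - 3)*(h - 1)*(h + 2)*(h + 3)*(h + 4)*(h - 2)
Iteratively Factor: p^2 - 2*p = (p)*(p - 2)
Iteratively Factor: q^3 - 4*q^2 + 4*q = (q - 2)*(q^2 - 2*q) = q*(q - 2)*(q - 2)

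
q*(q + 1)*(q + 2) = q^3 + 3*q^2 + 2*q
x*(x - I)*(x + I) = x^3 + x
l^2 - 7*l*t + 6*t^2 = (l - 6*t)*(l - t)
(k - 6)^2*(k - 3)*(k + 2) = k^4 - 13*k^3 + 42*k^2 + 36*k - 216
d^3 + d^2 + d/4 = d*(d + 1/2)^2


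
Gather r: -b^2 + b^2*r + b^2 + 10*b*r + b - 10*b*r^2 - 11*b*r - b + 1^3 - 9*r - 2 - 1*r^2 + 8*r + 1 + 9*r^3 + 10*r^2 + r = 9*r^3 + r^2*(9 - 10*b) + r*(b^2 - b)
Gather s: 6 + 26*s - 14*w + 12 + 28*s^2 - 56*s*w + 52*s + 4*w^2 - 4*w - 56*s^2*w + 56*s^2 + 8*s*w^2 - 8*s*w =s^2*(84 - 56*w) + s*(8*w^2 - 64*w + 78) + 4*w^2 - 18*w + 18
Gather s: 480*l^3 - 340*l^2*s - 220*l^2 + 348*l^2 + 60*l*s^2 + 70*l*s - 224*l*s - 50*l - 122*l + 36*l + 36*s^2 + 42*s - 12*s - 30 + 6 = 480*l^3 + 128*l^2 - 136*l + s^2*(60*l + 36) + s*(-340*l^2 - 154*l + 30) - 24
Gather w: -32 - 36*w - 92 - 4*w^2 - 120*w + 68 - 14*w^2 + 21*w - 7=-18*w^2 - 135*w - 63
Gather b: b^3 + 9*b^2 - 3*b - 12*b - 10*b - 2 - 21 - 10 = b^3 + 9*b^2 - 25*b - 33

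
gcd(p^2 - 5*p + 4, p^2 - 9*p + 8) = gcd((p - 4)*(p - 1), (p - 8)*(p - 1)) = p - 1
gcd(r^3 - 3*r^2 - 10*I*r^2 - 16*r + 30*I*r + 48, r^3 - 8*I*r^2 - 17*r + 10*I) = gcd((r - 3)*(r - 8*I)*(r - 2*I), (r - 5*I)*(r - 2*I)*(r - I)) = r - 2*I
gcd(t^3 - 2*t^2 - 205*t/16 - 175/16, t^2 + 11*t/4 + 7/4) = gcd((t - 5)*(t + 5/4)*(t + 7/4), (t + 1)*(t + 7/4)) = t + 7/4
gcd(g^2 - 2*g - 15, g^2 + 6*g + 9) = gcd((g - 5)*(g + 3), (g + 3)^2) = g + 3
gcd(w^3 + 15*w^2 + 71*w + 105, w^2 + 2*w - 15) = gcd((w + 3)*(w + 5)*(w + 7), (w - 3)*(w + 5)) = w + 5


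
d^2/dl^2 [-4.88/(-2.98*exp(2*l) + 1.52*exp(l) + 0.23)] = ((7.4176 - 58.1696*exp(l))*(-2.98*exp(2*l) + 1.52*exp(l) + 0.23) - 4.88*(5.96*exp(l) - 1.52)*(11.92*exp(l) - 3.04)*exp(l))*exp(l)/(-2.98*exp(2*l) + 1.52*exp(l) + 0.23)^3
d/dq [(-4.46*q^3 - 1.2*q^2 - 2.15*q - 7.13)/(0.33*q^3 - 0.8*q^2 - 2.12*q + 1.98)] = (3.964*q^4 + 20.3294*q^3 - 18.6097*q^2 - 16.16*q - 19.3726)/(0.1089*q^6 - 0.528*q^5 - 0.7592*q^4 + 4.6988*q^3 + 1.3264*q^2 - 8.3952*q + 3.9204)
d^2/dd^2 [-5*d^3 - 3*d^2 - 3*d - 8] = -30*d - 6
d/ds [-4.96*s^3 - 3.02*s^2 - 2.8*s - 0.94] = -14.88*s^2 - 6.04*s - 2.8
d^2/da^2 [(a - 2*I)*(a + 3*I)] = 2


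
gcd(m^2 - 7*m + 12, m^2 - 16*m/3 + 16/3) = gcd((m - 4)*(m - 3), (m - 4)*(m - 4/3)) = m - 4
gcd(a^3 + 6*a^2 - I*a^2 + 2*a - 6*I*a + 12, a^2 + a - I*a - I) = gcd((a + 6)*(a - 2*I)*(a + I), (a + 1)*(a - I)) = 1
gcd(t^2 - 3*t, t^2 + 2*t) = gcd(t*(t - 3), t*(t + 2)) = t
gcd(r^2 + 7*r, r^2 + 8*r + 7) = r + 7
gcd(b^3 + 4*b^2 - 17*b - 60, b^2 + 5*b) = b + 5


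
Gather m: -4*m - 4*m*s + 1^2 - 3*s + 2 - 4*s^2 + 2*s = m*(-4*s - 4) - 4*s^2 - s + 3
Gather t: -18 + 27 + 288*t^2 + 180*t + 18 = 288*t^2 + 180*t + 27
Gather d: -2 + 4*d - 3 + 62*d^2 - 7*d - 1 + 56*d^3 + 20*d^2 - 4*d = 56*d^3 + 82*d^2 - 7*d - 6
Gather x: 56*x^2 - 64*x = 56*x^2 - 64*x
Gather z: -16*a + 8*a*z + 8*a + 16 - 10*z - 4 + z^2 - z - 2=-8*a + z^2 + z*(8*a - 11) + 10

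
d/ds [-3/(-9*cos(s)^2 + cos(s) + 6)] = 3*(18*cos(s) - 1)*sin(s)/(-9*cos(s)^2 + cos(s) + 6)^2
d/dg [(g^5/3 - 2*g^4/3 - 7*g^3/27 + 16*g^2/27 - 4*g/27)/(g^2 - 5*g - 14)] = (27*g^6 - 216*g^5 - 367*g^4 + 1078*g^3 + 218*g^2 - 448*g + 56)/(27*(g^4 - 10*g^3 - 3*g^2 + 140*g + 196))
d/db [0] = 0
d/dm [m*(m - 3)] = 2*m - 3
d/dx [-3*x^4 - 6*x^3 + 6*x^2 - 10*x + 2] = -12*x^3 - 18*x^2 + 12*x - 10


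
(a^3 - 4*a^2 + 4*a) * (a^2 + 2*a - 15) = a^5 - 2*a^4 - 19*a^3 + 68*a^2 - 60*a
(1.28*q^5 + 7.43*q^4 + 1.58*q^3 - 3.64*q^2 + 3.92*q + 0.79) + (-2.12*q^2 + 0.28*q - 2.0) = 1.28*q^5 + 7.43*q^4 + 1.58*q^3 - 5.76*q^2 + 4.2*q - 1.21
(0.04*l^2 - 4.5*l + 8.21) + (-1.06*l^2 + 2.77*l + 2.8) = -1.02*l^2 - 1.73*l + 11.01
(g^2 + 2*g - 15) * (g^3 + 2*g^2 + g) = g^5 + 4*g^4 - 10*g^3 - 28*g^2 - 15*g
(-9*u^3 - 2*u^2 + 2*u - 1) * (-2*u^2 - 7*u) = 18*u^5 + 67*u^4 + 10*u^3 - 12*u^2 + 7*u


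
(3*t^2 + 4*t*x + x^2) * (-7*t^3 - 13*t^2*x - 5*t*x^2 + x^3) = -21*t^5 - 67*t^4*x - 74*t^3*x^2 - 30*t^2*x^3 - t*x^4 + x^5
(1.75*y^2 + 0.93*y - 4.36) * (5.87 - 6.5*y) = -11.375*y^3 + 4.2275*y^2 + 33.7991*y - 25.5932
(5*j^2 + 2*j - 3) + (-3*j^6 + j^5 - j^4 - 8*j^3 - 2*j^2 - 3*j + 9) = -3*j^6 + j^5 - j^4 - 8*j^3 + 3*j^2 - j + 6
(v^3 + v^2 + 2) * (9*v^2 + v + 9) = 9*v^5 + 10*v^4 + 10*v^3 + 27*v^2 + 2*v + 18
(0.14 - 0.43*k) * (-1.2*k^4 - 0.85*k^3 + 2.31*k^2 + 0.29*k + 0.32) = 0.516*k^5 + 0.1975*k^4 - 1.1123*k^3 + 0.1987*k^2 - 0.097*k + 0.0448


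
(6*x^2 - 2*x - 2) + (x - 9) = 6*x^2 - x - 11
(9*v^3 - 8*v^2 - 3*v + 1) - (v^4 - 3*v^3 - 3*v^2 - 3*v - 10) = -v^4 + 12*v^3 - 5*v^2 + 11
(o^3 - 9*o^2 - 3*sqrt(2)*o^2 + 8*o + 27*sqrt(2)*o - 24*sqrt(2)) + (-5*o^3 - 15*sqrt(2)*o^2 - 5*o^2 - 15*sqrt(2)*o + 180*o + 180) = -4*o^3 - 18*sqrt(2)*o^2 - 14*o^2 + 12*sqrt(2)*o + 188*o - 24*sqrt(2) + 180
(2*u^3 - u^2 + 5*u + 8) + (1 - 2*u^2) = 2*u^3 - 3*u^2 + 5*u + 9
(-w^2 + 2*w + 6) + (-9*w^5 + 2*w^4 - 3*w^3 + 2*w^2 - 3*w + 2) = -9*w^5 + 2*w^4 - 3*w^3 + w^2 - w + 8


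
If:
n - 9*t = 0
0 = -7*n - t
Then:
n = 0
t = 0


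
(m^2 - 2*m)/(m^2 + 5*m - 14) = m/(m + 7)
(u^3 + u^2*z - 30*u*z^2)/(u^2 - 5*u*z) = u + 6*z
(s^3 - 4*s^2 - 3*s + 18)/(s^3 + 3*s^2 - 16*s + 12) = (s^3 - 4*s^2 - 3*s + 18)/(s^3 + 3*s^2 - 16*s + 12)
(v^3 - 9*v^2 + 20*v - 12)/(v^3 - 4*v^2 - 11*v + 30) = (v^2 - 7*v + 6)/(v^2 - 2*v - 15)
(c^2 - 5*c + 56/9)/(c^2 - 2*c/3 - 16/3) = (c - 7/3)/(c + 2)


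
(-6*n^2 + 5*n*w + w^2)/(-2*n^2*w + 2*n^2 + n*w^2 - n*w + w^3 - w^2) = (6*n + w)/(2*n*w - 2*n + w^2 - w)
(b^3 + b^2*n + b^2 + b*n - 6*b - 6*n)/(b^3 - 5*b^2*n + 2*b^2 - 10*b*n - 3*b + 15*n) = (b^2 + b*n - 2*b - 2*n)/(b^2 - 5*b*n - b + 5*n)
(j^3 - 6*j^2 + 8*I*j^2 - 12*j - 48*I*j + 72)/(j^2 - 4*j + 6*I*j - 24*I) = (j^2 + 2*j*(-3 + I) - 12*I)/(j - 4)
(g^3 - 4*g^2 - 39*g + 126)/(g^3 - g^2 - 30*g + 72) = (g - 7)/(g - 4)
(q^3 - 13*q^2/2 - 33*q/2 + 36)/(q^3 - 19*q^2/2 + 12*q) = (q + 3)/q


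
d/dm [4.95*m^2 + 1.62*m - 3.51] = 9.9*m + 1.62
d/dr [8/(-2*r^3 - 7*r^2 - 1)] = 16*r*(3*r + 7)/(2*r^3 + 7*r^2 + 1)^2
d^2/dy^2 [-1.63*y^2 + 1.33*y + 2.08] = -3.26000000000000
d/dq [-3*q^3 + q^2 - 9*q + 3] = -9*q^2 + 2*q - 9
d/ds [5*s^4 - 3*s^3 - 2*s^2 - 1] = s*(20*s^2 - 9*s - 4)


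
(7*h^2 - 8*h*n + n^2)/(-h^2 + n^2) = (-7*h + n)/(h + n)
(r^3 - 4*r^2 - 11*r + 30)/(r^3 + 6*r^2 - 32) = (r^2 - 2*r - 15)/(r^2 + 8*r + 16)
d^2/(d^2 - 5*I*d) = d/(d - 5*I)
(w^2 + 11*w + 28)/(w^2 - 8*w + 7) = (w^2 + 11*w + 28)/(w^2 - 8*w + 7)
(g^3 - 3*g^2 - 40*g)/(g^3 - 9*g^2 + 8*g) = (g + 5)/(g - 1)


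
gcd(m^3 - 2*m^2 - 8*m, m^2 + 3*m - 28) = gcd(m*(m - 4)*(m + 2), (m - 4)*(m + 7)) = m - 4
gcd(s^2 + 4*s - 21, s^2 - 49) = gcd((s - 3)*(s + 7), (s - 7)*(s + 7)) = s + 7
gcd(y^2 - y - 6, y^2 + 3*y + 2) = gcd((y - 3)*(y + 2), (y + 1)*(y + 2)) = y + 2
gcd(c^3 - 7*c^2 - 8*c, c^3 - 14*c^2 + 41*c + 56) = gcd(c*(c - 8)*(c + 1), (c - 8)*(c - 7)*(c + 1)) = c^2 - 7*c - 8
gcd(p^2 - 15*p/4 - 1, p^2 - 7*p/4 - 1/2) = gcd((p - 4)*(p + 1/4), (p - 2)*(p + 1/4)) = p + 1/4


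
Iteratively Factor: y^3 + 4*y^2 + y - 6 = (y + 2)*(y^2 + 2*y - 3) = (y + 2)*(y + 3)*(y - 1)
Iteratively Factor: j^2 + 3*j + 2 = (j + 1)*(j + 2)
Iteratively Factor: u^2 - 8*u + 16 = (u - 4)*(u - 4)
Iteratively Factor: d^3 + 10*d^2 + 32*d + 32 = (d + 4)*(d^2 + 6*d + 8) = (d + 2)*(d + 4)*(d + 4)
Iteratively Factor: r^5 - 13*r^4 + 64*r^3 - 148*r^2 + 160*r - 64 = (r - 2)*(r^4 - 11*r^3 + 42*r^2 - 64*r + 32) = (r - 4)*(r - 2)*(r^3 - 7*r^2 + 14*r - 8) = (r - 4)*(r - 2)^2*(r^2 - 5*r + 4) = (r - 4)^2*(r - 2)^2*(r - 1)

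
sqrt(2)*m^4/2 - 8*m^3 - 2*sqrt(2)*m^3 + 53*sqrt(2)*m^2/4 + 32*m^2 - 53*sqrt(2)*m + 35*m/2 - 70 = (m - 4)*(m - 5*sqrt(2))*(m - 7*sqrt(2)/2)*(sqrt(2)*m/2 + 1/2)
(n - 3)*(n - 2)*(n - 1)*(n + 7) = n^4 + n^3 - 31*n^2 + 71*n - 42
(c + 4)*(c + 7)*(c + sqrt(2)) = c^3 + sqrt(2)*c^2 + 11*c^2 + 11*sqrt(2)*c + 28*c + 28*sqrt(2)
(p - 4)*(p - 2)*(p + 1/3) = p^3 - 17*p^2/3 + 6*p + 8/3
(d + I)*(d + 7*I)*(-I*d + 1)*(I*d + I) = d^4 + d^3 + 9*I*d^3 - 15*d^2 + 9*I*d^2 - 15*d - 7*I*d - 7*I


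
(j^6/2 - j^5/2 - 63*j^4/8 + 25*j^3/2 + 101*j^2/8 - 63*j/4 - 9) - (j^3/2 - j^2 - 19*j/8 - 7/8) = j^6/2 - j^5/2 - 63*j^4/8 + 12*j^3 + 109*j^2/8 - 107*j/8 - 65/8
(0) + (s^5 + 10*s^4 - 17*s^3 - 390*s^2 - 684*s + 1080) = s^5 + 10*s^4 - 17*s^3 - 390*s^2 - 684*s + 1080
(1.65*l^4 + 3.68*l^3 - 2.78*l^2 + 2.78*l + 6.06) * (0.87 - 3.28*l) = -5.412*l^5 - 10.6349*l^4 + 12.32*l^3 - 11.537*l^2 - 17.4582*l + 5.2722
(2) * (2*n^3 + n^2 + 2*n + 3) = 4*n^3 + 2*n^2 + 4*n + 6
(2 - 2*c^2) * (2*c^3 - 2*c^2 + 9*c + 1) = -4*c^5 + 4*c^4 - 14*c^3 - 6*c^2 + 18*c + 2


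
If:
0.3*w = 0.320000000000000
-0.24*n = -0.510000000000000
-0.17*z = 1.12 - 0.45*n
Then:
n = 2.12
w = 1.07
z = -0.96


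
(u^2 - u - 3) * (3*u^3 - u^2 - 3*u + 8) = 3*u^5 - 4*u^4 - 11*u^3 + 14*u^2 + u - 24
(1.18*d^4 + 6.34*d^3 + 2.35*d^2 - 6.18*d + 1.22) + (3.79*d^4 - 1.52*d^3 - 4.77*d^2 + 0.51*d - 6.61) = 4.97*d^4 + 4.82*d^3 - 2.42*d^2 - 5.67*d - 5.39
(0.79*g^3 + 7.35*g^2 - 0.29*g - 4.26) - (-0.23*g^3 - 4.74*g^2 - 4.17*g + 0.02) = 1.02*g^3 + 12.09*g^2 + 3.88*g - 4.28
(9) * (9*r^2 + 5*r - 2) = 81*r^2 + 45*r - 18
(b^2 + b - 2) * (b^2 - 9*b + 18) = b^4 - 8*b^3 + 7*b^2 + 36*b - 36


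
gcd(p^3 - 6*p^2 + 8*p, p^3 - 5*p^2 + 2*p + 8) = p^2 - 6*p + 8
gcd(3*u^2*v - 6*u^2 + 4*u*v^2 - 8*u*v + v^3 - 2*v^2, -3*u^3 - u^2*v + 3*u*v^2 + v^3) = 3*u^2 + 4*u*v + v^2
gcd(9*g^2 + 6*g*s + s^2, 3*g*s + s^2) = 3*g + s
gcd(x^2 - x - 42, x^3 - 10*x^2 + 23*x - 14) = x - 7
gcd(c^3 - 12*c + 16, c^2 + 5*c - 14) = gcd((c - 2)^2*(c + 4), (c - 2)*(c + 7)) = c - 2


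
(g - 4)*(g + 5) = g^2 + g - 20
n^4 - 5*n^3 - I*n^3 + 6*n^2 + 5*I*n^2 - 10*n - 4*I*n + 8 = (n - 4)*(n - 2*I)*(-I*n + 1)*(I*n - I)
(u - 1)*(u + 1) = u^2 - 1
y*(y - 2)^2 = y^3 - 4*y^2 + 4*y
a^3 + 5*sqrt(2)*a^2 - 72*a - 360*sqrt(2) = (a - 6*sqrt(2))*(a + 5*sqrt(2))*(a + 6*sqrt(2))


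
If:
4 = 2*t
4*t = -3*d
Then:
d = -8/3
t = 2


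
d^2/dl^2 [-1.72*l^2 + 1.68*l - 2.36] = -3.44000000000000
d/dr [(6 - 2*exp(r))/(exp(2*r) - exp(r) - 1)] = 2*((exp(r) - 3)*(2*exp(r) - 1) - exp(2*r) + exp(r) + 1)*exp(r)/(-exp(2*r) + exp(r) + 1)^2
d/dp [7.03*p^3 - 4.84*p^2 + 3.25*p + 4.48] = 21.09*p^2 - 9.68*p + 3.25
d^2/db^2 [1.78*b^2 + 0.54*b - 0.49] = 3.56000000000000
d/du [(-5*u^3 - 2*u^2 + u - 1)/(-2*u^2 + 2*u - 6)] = (5*u^4 - 10*u^3 + 44*u^2 + 10*u - 2)/(2*(u^4 - 2*u^3 + 7*u^2 - 6*u + 9))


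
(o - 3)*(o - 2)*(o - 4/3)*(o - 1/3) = o^4 - 20*o^3/3 + 133*o^2/9 - 110*o/9 + 8/3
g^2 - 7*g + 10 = (g - 5)*(g - 2)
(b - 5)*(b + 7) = b^2 + 2*b - 35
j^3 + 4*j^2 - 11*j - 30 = (j - 3)*(j + 2)*(j + 5)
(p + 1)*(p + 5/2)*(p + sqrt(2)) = p^3 + sqrt(2)*p^2 + 7*p^2/2 + 5*p/2 + 7*sqrt(2)*p/2 + 5*sqrt(2)/2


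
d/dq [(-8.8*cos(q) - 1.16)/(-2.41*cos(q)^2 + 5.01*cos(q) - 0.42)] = (21.208*cos(q)^2 + 5.5912*cos(q) - 9.5076)*sin(q)/(5.8081*cos(q)^4 - 24.1482*cos(q)^3 + 27.1245*cos(q)^2 - 4.2084*cos(q) + 0.1764)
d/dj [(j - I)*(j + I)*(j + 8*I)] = 3*j^2 + 16*I*j + 1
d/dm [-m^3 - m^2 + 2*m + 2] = -3*m^2 - 2*m + 2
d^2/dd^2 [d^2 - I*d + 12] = 2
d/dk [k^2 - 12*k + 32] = 2*k - 12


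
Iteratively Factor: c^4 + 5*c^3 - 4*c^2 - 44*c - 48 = (c - 3)*(c^3 + 8*c^2 + 20*c + 16) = (c - 3)*(c + 4)*(c^2 + 4*c + 4) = (c - 3)*(c + 2)*(c + 4)*(c + 2)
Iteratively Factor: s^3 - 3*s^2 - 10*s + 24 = (s + 3)*(s^2 - 6*s + 8) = (s - 4)*(s + 3)*(s - 2)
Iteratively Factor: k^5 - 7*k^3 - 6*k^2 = (k - 3)*(k^4 + 3*k^3 + 2*k^2) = (k - 3)*(k + 2)*(k^3 + k^2) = k*(k - 3)*(k + 2)*(k^2 + k) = k*(k - 3)*(k + 1)*(k + 2)*(k)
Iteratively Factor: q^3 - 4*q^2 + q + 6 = (q - 3)*(q^2 - q - 2) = (q - 3)*(q - 2)*(q + 1)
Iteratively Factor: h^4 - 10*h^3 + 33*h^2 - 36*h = (h - 4)*(h^3 - 6*h^2 + 9*h) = h*(h - 4)*(h^2 - 6*h + 9) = h*(h - 4)*(h - 3)*(h - 3)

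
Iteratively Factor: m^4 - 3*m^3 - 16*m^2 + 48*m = (m - 4)*(m^3 + m^2 - 12*m) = (m - 4)*(m - 3)*(m^2 + 4*m) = m*(m - 4)*(m - 3)*(m + 4)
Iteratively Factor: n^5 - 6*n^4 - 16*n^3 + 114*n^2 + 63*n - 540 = (n - 5)*(n^4 - n^3 - 21*n^2 + 9*n + 108) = (n - 5)*(n + 3)*(n^3 - 4*n^2 - 9*n + 36) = (n - 5)*(n - 3)*(n + 3)*(n^2 - n - 12) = (n - 5)*(n - 3)*(n + 3)^2*(n - 4)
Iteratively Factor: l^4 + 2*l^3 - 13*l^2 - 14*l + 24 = (l + 2)*(l^3 - 13*l + 12) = (l - 3)*(l + 2)*(l^2 + 3*l - 4) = (l - 3)*(l + 2)*(l + 4)*(l - 1)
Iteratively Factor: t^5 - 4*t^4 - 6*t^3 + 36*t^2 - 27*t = (t)*(t^4 - 4*t^3 - 6*t^2 + 36*t - 27) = t*(t - 1)*(t^3 - 3*t^2 - 9*t + 27) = t*(t - 3)*(t - 1)*(t^2 - 9) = t*(t - 3)^2*(t - 1)*(t + 3)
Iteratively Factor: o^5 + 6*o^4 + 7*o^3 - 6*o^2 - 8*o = (o + 4)*(o^4 + 2*o^3 - o^2 - 2*o) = (o + 1)*(o + 4)*(o^3 + o^2 - 2*o) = o*(o + 1)*(o + 4)*(o^2 + o - 2) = o*(o - 1)*(o + 1)*(o + 4)*(o + 2)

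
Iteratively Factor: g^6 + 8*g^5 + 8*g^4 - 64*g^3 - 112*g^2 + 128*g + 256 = (g + 4)*(g^5 + 4*g^4 - 8*g^3 - 32*g^2 + 16*g + 64) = (g - 2)*(g + 4)*(g^4 + 6*g^3 + 4*g^2 - 24*g - 32) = (g - 2)*(g + 2)*(g + 4)*(g^3 + 4*g^2 - 4*g - 16) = (g - 2)*(g + 2)^2*(g + 4)*(g^2 + 2*g - 8) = (g - 2)^2*(g + 2)^2*(g + 4)*(g + 4)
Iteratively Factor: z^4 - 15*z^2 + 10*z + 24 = (z - 3)*(z^3 + 3*z^2 - 6*z - 8) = (z - 3)*(z + 4)*(z^2 - z - 2) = (z - 3)*(z + 1)*(z + 4)*(z - 2)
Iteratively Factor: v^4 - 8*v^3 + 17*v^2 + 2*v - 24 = (v - 3)*(v^3 - 5*v^2 + 2*v + 8) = (v - 3)*(v - 2)*(v^2 - 3*v - 4) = (v - 4)*(v - 3)*(v - 2)*(v + 1)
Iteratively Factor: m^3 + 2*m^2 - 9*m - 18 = (m + 2)*(m^2 - 9) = (m - 3)*(m + 2)*(m + 3)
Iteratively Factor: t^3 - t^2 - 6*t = (t)*(t^2 - t - 6) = t*(t - 3)*(t + 2)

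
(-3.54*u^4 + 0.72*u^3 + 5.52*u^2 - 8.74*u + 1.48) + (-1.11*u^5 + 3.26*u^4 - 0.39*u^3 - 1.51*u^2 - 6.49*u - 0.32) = -1.11*u^5 - 0.28*u^4 + 0.33*u^3 + 4.01*u^2 - 15.23*u + 1.16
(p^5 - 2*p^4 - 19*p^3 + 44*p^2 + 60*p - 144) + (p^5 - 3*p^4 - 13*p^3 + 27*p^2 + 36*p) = 2*p^5 - 5*p^4 - 32*p^3 + 71*p^2 + 96*p - 144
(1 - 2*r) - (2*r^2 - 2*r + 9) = -2*r^2 - 8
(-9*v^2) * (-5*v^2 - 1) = 45*v^4 + 9*v^2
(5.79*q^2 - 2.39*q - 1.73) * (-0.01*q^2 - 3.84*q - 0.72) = -0.0579*q^4 - 22.2097*q^3 + 5.0261*q^2 + 8.364*q + 1.2456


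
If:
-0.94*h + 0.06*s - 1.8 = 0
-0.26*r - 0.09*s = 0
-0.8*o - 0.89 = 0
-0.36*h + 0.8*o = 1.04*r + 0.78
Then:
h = -1.73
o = -1.11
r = -1.01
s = 2.91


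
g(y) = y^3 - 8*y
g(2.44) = -4.99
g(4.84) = 74.66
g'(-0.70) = -6.53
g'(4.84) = 62.28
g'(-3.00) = 19.00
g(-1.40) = 8.46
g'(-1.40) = -2.12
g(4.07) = 34.86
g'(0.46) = -7.37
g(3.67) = 20.07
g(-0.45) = 3.51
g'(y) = 3*y^2 - 8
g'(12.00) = 424.00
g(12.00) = 1632.00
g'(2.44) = 9.86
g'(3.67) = 32.41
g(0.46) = -3.58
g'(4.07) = 41.69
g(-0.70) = 5.26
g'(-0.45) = -7.39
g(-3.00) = -3.00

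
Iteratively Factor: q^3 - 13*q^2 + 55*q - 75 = (q - 5)*(q^2 - 8*q + 15) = (q - 5)*(q - 3)*(q - 5)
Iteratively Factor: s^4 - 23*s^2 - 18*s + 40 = (s + 4)*(s^3 - 4*s^2 - 7*s + 10) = (s + 2)*(s + 4)*(s^2 - 6*s + 5) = (s - 5)*(s + 2)*(s + 4)*(s - 1)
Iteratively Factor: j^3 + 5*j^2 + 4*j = (j + 1)*(j^2 + 4*j) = (j + 1)*(j + 4)*(j)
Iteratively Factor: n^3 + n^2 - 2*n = (n - 1)*(n^2 + 2*n) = n*(n - 1)*(n + 2)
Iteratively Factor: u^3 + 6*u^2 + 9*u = (u + 3)*(u^2 + 3*u) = u*(u + 3)*(u + 3)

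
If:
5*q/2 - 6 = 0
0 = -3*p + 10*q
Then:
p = 8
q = 12/5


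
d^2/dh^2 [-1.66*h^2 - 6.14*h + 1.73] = -3.32000000000000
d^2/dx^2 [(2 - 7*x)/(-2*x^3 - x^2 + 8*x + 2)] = 2*(4*(7*x - 2)*(3*x^2 + x - 4)^2 + (-42*x^2 - 14*x - (6*x + 1)*(7*x - 2) + 56)*(2*x^3 + x^2 - 8*x - 2))/(2*x^3 + x^2 - 8*x - 2)^3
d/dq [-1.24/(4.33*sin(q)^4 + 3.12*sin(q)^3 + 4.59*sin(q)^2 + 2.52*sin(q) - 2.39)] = (21.4768*sin(q)^3 + 11.6064*sin(q)^2 + 11.3832*sin(q) + 3.1248)*cos(q)/(4.33*sin(q)^4 + 3.12*sin(q)^3 + 4.59*sin(q)^2 + 2.52*sin(q) - 2.39)^2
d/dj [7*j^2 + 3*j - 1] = 14*j + 3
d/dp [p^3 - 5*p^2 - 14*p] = 3*p^2 - 10*p - 14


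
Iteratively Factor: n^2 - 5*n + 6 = (n - 2)*(n - 3)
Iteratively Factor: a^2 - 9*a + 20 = (a - 5)*(a - 4)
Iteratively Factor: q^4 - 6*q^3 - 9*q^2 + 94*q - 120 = (q - 3)*(q^3 - 3*q^2 - 18*q + 40) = (q - 3)*(q - 2)*(q^2 - q - 20) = (q - 5)*(q - 3)*(q - 2)*(q + 4)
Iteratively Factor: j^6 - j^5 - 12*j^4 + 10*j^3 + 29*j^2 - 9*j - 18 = (j + 1)*(j^5 - 2*j^4 - 10*j^3 + 20*j^2 + 9*j - 18) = (j + 1)*(j + 3)*(j^4 - 5*j^3 + 5*j^2 + 5*j - 6) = (j - 2)*(j + 1)*(j + 3)*(j^3 - 3*j^2 - j + 3) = (j - 3)*(j - 2)*(j + 1)*(j + 3)*(j^2 - 1) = (j - 3)*(j - 2)*(j + 1)^2*(j + 3)*(j - 1)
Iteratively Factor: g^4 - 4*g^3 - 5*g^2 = (g)*(g^3 - 4*g^2 - 5*g) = g*(g + 1)*(g^2 - 5*g) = g^2*(g + 1)*(g - 5)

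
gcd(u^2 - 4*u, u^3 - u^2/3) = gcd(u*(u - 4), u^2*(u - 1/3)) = u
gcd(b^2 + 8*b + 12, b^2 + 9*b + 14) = b + 2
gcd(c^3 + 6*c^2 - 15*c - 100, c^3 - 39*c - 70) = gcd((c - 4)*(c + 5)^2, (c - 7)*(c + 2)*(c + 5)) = c + 5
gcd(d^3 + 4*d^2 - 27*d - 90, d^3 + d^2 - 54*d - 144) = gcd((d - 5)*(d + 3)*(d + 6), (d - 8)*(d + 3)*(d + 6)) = d^2 + 9*d + 18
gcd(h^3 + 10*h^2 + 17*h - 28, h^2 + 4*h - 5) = h - 1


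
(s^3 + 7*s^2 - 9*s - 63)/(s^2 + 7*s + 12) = (s^2 + 4*s - 21)/(s + 4)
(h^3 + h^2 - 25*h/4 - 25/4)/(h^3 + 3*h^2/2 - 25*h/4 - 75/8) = 2*(h + 1)/(2*h + 3)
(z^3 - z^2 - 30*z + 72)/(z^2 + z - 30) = (z^2 - 7*z + 12)/(z - 5)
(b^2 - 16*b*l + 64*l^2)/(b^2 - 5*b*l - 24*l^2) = (b - 8*l)/(b + 3*l)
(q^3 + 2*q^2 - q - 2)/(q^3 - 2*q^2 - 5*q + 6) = (q + 1)/(q - 3)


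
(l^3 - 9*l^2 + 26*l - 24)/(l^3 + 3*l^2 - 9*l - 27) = (l^2 - 6*l + 8)/(l^2 + 6*l + 9)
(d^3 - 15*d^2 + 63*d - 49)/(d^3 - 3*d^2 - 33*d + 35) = (d - 7)/(d + 5)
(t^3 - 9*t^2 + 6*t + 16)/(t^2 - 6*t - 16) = (t^2 - t - 2)/(t + 2)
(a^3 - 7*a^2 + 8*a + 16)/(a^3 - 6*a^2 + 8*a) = (a^2 - 3*a - 4)/(a*(a - 2))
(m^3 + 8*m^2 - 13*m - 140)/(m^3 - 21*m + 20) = (m + 7)/(m - 1)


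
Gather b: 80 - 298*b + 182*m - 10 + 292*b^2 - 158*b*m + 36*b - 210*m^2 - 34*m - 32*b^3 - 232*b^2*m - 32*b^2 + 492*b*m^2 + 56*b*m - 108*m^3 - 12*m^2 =-32*b^3 + b^2*(260 - 232*m) + b*(492*m^2 - 102*m - 262) - 108*m^3 - 222*m^2 + 148*m + 70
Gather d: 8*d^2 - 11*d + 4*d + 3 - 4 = 8*d^2 - 7*d - 1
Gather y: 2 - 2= 0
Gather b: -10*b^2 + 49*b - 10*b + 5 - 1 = -10*b^2 + 39*b + 4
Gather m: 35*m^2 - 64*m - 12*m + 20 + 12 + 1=35*m^2 - 76*m + 33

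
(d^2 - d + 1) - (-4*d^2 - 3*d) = 5*d^2 + 2*d + 1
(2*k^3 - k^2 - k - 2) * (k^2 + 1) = 2*k^5 - k^4 + k^3 - 3*k^2 - k - 2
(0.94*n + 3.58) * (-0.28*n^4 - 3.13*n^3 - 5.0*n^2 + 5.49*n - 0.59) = -0.2632*n^5 - 3.9446*n^4 - 15.9054*n^3 - 12.7394*n^2 + 19.0996*n - 2.1122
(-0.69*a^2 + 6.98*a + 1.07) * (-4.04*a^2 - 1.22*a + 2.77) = 2.7876*a^4 - 27.3574*a^3 - 14.7497*a^2 + 18.0292*a + 2.9639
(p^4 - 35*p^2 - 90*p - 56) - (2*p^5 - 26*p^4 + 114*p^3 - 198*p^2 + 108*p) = -2*p^5 + 27*p^4 - 114*p^3 + 163*p^2 - 198*p - 56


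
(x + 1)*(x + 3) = x^2 + 4*x + 3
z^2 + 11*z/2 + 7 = (z + 2)*(z + 7/2)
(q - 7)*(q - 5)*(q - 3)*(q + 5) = q^4 - 10*q^3 - 4*q^2 + 250*q - 525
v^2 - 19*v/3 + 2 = (v - 6)*(v - 1/3)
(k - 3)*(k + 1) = k^2 - 2*k - 3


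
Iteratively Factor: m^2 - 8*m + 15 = (m - 5)*(m - 3)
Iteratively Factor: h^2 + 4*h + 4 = (h + 2)*(h + 2)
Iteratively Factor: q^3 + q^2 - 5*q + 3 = (q + 3)*(q^2 - 2*q + 1) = (q - 1)*(q + 3)*(q - 1)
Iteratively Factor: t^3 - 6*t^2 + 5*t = (t)*(t^2 - 6*t + 5) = t*(t - 1)*(t - 5)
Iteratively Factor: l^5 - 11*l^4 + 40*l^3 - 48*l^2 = (l - 3)*(l^4 - 8*l^3 + 16*l^2) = l*(l - 3)*(l^3 - 8*l^2 + 16*l) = l*(l - 4)*(l - 3)*(l^2 - 4*l) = l*(l - 4)^2*(l - 3)*(l)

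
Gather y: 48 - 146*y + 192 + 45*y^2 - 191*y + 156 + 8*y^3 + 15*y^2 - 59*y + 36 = 8*y^3 + 60*y^2 - 396*y + 432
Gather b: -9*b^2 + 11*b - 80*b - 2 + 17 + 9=-9*b^2 - 69*b + 24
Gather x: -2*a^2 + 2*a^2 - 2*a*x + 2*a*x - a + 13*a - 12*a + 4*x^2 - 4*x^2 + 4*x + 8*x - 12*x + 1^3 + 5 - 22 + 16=0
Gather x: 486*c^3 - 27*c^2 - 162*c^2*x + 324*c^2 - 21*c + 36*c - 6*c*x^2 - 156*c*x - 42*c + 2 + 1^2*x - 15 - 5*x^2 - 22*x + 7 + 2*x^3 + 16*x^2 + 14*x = 486*c^3 + 297*c^2 - 27*c + 2*x^3 + x^2*(11 - 6*c) + x*(-162*c^2 - 156*c - 7) - 6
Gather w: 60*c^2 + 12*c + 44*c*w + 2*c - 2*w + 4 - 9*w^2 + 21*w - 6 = 60*c^2 + 14*c - 9*w^2 + w*(44*c + 19) - 2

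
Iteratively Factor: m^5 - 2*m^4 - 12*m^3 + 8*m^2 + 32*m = (m + 2)*(m^4 - 4*m^3 - 4*m^2 + 16*m) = (m - 4)*(m + 2)*(m^3 - 4*m) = m*(m - 4)*(m + 2)*(m^2 - 4) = m*(m - 4)*(m + 2)^2*(m - 2)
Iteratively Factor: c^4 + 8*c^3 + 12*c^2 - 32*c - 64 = (c + 4)*(c^3 + 4*c^2 - 4*c - 16) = (c + 4)^2*(c^2 - 4) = (c - 2)*(c + 4)^2*(c + 2)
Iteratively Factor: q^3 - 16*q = (q)*(q^2 - 16) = q*(q - 4)*(q + 4)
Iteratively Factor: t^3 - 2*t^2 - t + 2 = (t - 2)*(t^2 - 1) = (t - 2)*(t + 1)*(t - 1)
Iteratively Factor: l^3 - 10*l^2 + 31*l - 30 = (l - 3)*(l^2 - 7*l + 10) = (l - 5)*(l - 3)*(l - 2)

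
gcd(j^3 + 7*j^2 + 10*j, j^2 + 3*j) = j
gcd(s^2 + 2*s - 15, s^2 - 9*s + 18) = s - 3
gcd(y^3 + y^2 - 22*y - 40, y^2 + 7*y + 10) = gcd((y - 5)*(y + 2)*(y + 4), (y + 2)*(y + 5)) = y + 2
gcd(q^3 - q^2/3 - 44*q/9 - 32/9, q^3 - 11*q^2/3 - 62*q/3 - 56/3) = q + 4/3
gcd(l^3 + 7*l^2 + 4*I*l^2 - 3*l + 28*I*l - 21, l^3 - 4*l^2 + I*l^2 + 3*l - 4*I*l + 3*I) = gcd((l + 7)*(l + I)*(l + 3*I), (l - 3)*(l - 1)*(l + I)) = l + I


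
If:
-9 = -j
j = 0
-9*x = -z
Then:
No Solution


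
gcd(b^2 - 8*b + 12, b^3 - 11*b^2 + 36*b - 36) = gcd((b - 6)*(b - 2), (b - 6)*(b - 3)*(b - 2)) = b^2 - 8*b + 12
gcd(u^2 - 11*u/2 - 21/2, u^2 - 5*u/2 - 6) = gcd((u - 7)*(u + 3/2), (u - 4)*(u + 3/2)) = u + 3/2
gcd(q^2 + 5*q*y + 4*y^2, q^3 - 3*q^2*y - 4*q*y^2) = q + y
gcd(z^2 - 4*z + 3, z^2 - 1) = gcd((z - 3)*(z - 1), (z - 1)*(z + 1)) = z - 1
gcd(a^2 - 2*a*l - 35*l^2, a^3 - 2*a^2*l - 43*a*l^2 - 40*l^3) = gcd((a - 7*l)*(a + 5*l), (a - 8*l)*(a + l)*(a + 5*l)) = a + 5*l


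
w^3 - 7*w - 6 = (w - 3)*(w + 1)*(w + 2)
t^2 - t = t*(t - 1)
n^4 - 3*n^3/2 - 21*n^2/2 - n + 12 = (n - 4)*(n - 1)*(n + 3/2)*(n + 2)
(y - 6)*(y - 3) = y^2 - 9*y + 18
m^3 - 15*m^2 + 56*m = m*(m - 8)*(m - 7)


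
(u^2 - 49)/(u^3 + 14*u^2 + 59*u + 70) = (u - 7)/(u^2 + 7*u + 10)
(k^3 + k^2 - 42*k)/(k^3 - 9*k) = (k^2 + k - 42)/(k^2 - 9)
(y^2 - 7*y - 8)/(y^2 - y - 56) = (y + 1)/(y + 7)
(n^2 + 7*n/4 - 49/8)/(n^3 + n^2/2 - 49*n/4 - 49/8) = (4*n - 7)/(4*n^2 - 12*n - 7)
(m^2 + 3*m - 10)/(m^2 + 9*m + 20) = (m - 2)/(m + 4)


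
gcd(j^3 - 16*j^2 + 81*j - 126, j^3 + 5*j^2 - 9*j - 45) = j - 3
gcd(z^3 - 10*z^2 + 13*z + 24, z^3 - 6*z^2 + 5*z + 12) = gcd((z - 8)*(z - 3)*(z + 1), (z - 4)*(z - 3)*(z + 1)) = z^2 - 2*z - 3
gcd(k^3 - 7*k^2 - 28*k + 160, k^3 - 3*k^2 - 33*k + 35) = k + 5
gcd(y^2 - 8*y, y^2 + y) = y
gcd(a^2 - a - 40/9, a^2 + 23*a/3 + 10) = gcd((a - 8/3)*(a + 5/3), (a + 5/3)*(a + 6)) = a + 5/3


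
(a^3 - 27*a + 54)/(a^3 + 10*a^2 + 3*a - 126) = (a - 3)/(a + 7)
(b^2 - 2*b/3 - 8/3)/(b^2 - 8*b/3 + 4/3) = (3*b + 4)/(3*b - 2)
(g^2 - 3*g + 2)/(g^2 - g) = (g - 2)/g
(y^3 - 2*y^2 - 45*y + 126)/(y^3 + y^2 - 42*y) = (y - 3)/y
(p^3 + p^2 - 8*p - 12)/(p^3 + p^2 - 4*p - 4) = (p^2 - p - 6)/(p^2 - p - 2)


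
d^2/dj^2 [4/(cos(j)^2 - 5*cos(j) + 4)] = 4*(-4*sin(j)^4 + 11*sin(j)^2 - 155*cos(j)/4 + 15*cos(3*j)/4 + 35)/((cos(j) - 4)^3*(cos(j) - 1)^3)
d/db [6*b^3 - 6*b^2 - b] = 18*b^2 - 12*b - 1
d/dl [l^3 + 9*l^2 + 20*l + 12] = 3*l^2 + 18*l + 20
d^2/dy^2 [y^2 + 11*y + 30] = 2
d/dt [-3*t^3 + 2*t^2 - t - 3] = -9*t^2 + 4*t - 1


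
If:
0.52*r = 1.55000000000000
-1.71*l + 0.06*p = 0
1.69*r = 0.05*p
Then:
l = 3.54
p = 100.75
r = 2.98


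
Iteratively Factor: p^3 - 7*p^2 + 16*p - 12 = (p - 2)*(p^2 - 5*p + 6) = (p - 3)*(p - 2)*(p - 2)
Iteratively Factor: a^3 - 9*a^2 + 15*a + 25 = (a - 5)*(a^2 - 4*a - 5) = (a - 5)*(a + 1)*(a - 5)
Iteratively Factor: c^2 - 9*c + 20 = (c - 5)*(c - 4)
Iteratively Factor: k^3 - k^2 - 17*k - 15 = (k + 3)*(k^2 - 4*k - 5) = (k + 1)*(k + 3)*(k - 5)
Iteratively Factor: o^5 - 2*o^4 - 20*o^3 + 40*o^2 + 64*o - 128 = (o - 2)*(o^4 - 20*o^2 + 64) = (o - 2)*(o + 4)*(o^3 - 4*o^2 - 4*o + 16) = (o - 4)*(o - 2)*(o + 4)*(o^2 - 4) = (o - 4)*(o - 2)^2*(o + 4)*(o + 2)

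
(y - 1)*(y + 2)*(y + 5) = y^3 + 6*y^2 + 3*y - 10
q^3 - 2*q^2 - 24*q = q*(q - 6)*(q + 4)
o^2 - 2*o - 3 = (o - 3)*(o + 1)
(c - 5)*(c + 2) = c^2 - 3*c - 10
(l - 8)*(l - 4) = l^2 - 12*l + 32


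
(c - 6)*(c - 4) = c^2 - 10*c + 24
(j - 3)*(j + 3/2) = j^2 - 3*j/2 - 9/2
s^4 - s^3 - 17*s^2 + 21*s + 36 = (s - 3)^2*(s + 1)*(s + 4)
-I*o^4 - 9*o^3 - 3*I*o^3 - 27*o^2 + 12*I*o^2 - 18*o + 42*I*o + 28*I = (o + 2)*(o - 7*I)*(o - 2*I)*(-I*o - I)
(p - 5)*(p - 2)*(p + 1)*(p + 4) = p^4 - 2*p^3 - 21*p^2 + 22*p + 40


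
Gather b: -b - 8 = -b - 8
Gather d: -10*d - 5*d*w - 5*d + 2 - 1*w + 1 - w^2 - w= d*(-5*w - 15) - w^2 - 2*w + 3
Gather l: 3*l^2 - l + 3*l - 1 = 3*l^2 + 2*l - 1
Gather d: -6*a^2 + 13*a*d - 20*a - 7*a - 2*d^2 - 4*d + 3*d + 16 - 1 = -6*a^2 - 27*a - 2*d^2 + d*(13*a - 1) + 15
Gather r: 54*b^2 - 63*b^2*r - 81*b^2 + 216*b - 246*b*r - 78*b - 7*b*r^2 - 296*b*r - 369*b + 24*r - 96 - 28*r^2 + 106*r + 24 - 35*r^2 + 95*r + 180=-27*b^2 - 231*b + r^2*(-7*b - 63) + r*(-63*b^2 - 542*b + 225) + 108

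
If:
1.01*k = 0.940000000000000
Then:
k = 0.93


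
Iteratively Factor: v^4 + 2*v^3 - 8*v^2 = (v)*(v^3 + 2*v^2 - 8*v) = v*(v - 2)*(v^2 + 4*v) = v*(v - 2)*(v + 4)*(v)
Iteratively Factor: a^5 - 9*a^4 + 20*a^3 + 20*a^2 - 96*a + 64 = (a - 1)*(a^4 - 8*a^3 + 12*a^2 + 32*a - 64) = (a - 2)*(a - 1)*(a^3 - 6*a^2 + 32) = (a - 4)*(a - 2)*(a - 1)*(a^2 - 2*a - 8) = (a - 4)*(a - 2)*(a - 1)*(a + 2)*(a - 4)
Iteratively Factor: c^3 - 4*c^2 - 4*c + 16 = (c + 2)*(c^2 - 6*c + 8) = (c - 4)*(c + 2)*(c - 2)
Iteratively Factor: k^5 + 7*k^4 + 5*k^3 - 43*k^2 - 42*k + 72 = (k + 4)*(k^4 + 3*k^3 - 7*k^2 - 15*k + 18) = (k - 2)*(k + 4)*(k^3 + 5*k^2 + 3*k - 9) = (k - 2)*(k + 3)*(k + 4)*(k^2 + 2*k - 3) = (k - 2)*(k + 3)^2*(k + 4)*(k - 1)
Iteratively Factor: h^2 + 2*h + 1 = (h + 1)*(h + 1)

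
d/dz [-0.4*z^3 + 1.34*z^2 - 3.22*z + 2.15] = -1.2*z^2 + 2.68*z - 3.22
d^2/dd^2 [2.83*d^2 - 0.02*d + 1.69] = 5.66000000000000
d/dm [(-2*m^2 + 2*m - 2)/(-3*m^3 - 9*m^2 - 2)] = 2*(-3*m^4 + 6*m^3 - 14*m - 2)/(9*m^6 + 54*m^5 + 81*m^4 + 12*m^3 + 36*m^2 + 4)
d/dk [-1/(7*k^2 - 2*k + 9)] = 2*(7*k - 1)/(7*k^2 - 2*k + 9)^2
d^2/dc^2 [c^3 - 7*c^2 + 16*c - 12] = 6*c - 14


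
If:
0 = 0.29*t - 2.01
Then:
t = 6.93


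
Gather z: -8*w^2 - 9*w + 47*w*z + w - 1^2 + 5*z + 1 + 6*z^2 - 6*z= -8*w^2 - 8*w + 6*z^2 + z*(47*w - 1)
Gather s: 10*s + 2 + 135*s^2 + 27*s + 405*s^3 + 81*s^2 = 405*s^3 + 216*s^2 + 37*s + 2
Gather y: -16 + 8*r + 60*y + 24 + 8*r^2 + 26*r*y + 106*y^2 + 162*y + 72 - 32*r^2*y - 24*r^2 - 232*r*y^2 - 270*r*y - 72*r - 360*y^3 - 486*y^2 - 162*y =-16*r^2 - 64*r - 360*y^3 + y^2*(-232*r - 380) + y*(-32*r^2 - 244*r + 60) + 80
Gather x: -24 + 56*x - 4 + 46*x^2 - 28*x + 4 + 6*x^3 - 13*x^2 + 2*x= 6*x^3 + 33*x^2 + 30*x - 24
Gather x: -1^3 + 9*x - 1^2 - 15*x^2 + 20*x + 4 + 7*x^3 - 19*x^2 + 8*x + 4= 7*x^3 - 34*x^2 + 37*x + 6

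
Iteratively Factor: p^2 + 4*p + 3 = (p + 1)*(p + 3)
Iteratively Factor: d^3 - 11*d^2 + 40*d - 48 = (d - 3)*(d^2 - 8*d + 16) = (d - 4)*(d - 3)*(d - 4)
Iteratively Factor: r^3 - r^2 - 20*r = (r + 4)*(r^2 - 5*r) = r*(r + 4)*(r - 5)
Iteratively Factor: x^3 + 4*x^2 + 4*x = (x)*(x^2 + 4*x + 4) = x*(x + 2)*(x + 2)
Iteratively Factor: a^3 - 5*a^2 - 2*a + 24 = (a - 4)*(a^2 - a - 6) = (a - 4)*(a + 2)*(a - 3)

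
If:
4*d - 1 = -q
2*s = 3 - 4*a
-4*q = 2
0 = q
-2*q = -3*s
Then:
No Solution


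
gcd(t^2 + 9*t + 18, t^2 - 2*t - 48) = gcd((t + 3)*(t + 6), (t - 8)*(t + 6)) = t + 6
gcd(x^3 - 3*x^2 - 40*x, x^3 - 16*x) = x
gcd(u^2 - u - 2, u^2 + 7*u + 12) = 1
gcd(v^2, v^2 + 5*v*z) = v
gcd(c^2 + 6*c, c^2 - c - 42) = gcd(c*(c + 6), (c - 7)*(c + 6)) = c + 6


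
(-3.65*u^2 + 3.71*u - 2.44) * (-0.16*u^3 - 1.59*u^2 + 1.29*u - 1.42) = 0.584*u^5 + 5.2099*u^4 - 10.217*u^3 + 13.8485*u^2 - 8.4158*u + 3.4648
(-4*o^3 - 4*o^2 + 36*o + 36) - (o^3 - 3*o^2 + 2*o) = -5*o^3 - o^2 + 34*o + 36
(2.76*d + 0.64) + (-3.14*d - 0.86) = -0.38*d - 0.22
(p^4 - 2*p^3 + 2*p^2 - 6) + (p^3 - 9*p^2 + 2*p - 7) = p^4 - p^3 - 7*p^2 + 2*p - 13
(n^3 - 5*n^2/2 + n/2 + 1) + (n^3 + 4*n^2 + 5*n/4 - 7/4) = 2*n^3 + 3*n^2/2 + 7*n/4 - 3/4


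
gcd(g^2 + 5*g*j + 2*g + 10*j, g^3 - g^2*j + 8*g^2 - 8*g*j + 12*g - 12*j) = g + 2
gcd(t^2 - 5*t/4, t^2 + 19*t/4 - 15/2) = t - 5/4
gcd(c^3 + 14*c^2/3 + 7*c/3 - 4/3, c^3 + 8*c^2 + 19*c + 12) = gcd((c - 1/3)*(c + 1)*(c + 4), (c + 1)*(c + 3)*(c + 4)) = c^2 + 5*c + 4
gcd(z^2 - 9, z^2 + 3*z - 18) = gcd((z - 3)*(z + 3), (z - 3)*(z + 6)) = z - 3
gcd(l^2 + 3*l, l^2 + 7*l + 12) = l + 3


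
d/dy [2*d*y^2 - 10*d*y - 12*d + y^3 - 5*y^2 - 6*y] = 4*d*y - 10*d + 3*y^2 - 10*y - 6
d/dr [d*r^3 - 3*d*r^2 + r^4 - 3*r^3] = r*(3*d*r - 6*d + 4*r^2 - 9*r)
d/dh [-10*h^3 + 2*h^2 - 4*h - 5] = -30*h^2 + 4*h - 4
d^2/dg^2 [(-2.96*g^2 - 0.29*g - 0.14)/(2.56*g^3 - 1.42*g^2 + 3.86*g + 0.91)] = (-38.797312*g^6 - 11.403264*g^5 + 170.812416*g^4 + 76.794584*g^3 - 24.836784*g^2 + 4.312644*g - 7.398748)/(16.777216*g^9 - 27.918336*g^8 + 91.37664*g^7 - 69.163192*g^6 + 117.930648*g^5 - 4.01398799999999*g^4 + 33.944912*g^3 + 37.148202*g^2 + 9.589398*g + 0.753571)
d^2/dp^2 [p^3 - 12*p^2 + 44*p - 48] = 6*p - 24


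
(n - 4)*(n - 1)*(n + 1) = n^3 - 4*n^2 - n + 4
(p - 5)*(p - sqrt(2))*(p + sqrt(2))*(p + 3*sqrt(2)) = p^4 - 5*p^3 + 3*sqrt(2)*p^3 - 15*sqrt(2)*p^2 - 2*p^2 - 6*sqrt(2)*p + 10*p + 30*sqrt(2)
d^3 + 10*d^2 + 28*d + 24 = (d + 2)^2*(d + 6)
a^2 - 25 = (a - 5)*(a + 5)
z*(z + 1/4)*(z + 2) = z^3 + 9*z^2/4 + z/2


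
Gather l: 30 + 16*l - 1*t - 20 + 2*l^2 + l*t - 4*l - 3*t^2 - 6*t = 2*l^2 + l*(t + 12) - 3*t^2 - 7*t + 10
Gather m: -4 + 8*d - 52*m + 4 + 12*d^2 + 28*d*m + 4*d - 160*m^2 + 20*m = 12*d^2 + 12*d - 160*m^2 + m*(28*d - 32)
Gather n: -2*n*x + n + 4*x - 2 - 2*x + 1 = n*(1 - 2*x) + 2*x - 1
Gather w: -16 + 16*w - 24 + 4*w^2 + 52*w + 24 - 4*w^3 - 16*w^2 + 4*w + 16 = -4*w^3 - 12*w^2 + 72*w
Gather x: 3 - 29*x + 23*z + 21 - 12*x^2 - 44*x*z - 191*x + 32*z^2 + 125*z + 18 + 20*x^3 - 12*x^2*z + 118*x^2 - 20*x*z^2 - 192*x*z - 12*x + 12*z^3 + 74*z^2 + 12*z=20*x^3 + x^2*(106 - 12*z) + x*(-20*z^2 - 236*z - 232) + 12*z^3 + 106*z^2 + 160*z + 42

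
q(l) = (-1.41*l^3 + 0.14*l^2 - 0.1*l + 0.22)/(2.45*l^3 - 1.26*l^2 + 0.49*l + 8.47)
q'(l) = (-7.35*l^2 + 2.52*l - 0.49)*(-1.41*l^3 + 0.14*l^2 - 0.1*l + 0.22)/(2.45*l^3 - 1.26*l^2 + 0.49*l + 8.47)^2 + (-4.23*l^2 + 0.28*l - 0.1)/(2.45*l^3 - 1.26*l^2 + 0.49*l + 8.47) = (1.4336*l^4 - 0.8918*l^3 - 37.5025*l^2 + 2.926*l - 0.9548)/(6.0025*l^6 - 6.174*l^5 + 3.9886*l^4 + 40.2682*l^3 - 21.1043*l^2 + 8.3006*l + 71.7409)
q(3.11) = -0.58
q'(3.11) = -0.05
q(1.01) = -0.12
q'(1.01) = -0.34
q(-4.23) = -0.55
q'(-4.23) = -0.00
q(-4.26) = -0.54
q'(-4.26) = -0.00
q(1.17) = -0.17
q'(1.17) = -0.38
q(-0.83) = 0.21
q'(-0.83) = -0.83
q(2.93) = -0.57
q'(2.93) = -0.06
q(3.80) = -0.60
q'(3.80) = -0.02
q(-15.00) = -0.56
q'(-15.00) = 0.00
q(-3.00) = -0.57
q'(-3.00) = -0.04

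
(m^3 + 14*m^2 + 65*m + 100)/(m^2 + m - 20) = (m^2 + 9*m + 20)/(m - 4)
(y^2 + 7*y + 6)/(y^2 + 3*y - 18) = (y + 1)/(y - 3)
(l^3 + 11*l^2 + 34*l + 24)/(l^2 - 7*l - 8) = (l^2 + 10*l + 24)/(l - 8)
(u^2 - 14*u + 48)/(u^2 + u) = (u^2 - 14*u + 48)/(u*(u + 1))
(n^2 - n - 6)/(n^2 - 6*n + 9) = (n + 2)/(n - 3)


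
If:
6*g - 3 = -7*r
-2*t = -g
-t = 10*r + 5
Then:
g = 130/113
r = -63/113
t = 65/113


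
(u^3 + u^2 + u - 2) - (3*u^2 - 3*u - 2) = u^3 - 2*u^2 + 4*u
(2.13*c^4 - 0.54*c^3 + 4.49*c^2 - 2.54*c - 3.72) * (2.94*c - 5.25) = 6.2622*c^5 - 12.7701*c^4 + 16.0356*c^3 - 31.0401*c^2 + 2.3982*c + 19.53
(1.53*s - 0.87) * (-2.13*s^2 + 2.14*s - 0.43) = -3.2589*s^3 + 5.1273*s^2 - 2.5197*s + 0.3741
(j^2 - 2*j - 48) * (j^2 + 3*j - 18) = j^4 + j^3 - 72*j^2 - 108*j + 864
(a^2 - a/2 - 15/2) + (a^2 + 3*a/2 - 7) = 2*a^2 + a - 29/2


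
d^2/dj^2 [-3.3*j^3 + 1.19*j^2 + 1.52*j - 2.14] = 2.38 - 19.8*j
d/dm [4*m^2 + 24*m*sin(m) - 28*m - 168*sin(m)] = 24*m*cos(m) + 8*m + 24*sin(m) - 168*cos(m) - 28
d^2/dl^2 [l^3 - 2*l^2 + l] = 6*l - 4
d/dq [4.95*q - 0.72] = 4.95000000000000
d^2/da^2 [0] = 0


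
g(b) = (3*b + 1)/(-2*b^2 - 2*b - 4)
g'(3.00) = 0.07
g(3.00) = -0.36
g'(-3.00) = 0.12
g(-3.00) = 0.50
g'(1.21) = 0.04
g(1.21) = -0.50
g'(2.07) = 0.09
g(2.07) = -0.43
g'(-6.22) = 0.04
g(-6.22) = 0.26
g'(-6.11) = 0.04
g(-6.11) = 0.26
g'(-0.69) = -0.78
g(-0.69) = 0.30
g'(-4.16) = 0.08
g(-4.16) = 0.38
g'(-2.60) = 0.13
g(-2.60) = 0.55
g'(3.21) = 0.07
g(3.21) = -0.34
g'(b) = (3*b + 1)*(4*b + 2)/(-2*b^2 - 2*b - 4)^2 + 3/(-2*b^2 - 2*b - 4) = (-3*b^2 - 3*b + (2*b + 1)*(3*b + 1) - 6)/(2*(b^2 + b + 2)^2)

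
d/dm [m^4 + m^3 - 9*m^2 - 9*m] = 4*m^3 + 3*m^2 - 18*m - 9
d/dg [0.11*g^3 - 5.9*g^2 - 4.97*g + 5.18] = 0.33*g^2 - 11.8*g - 4.97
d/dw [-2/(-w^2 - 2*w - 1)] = 4*(-w - 1)/(w^2 + 2*w + 1)^2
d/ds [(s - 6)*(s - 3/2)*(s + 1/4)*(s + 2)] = 4*s^3 - 63*s^2/4 - 59*s/4 + 33/2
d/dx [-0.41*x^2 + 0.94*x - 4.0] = 0.94 - 0.82*x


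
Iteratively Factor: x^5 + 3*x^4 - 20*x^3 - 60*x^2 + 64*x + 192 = (x + 4)*(x^4 - x^3 - 16*x^2 + 4*x + 48) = (x + 2)*(x + 4)*(x^3 - 3*x^2 - 10*x + 24) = (x - 4)*(x + 2)*(x + 4)*(x^2 + x - 6) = (x - 4)*(x + 2)*(x + 3)*(x + 4)*(x - 2)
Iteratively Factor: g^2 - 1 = (g + 1)*(g - 1)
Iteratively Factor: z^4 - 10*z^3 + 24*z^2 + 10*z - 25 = (z - 5)*(z^3 - 5*z^2 - z + 5) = (z - 5)*(z - 1)*(z^2 - 4*z - 5) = (z - 5)^2*(z - 1)*(z + 1)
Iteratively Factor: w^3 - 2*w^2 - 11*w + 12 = (w + 3)*(w^2 - 5*w + 4) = (w - 1)*(w + 3)*(w - 4)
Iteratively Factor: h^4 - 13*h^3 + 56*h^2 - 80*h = (h - 5)*(h^3 - 8*h^2 + 16*h) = (h - 5)*(h - 4)*(h^2 - 4*h) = h*(h - 5)*(h - 4)*(h - 4)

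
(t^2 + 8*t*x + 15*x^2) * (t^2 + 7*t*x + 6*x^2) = t^4 + 15*t^3*x + 77*t^2*x^2 + 153*t*x^3 + 90*x^4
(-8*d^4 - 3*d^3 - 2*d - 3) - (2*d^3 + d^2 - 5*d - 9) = -8*d^4 - 5*d^3 - d^2 + 3*d + 6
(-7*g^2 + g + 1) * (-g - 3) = 7*g^3 + 20*g^2 - 4*g - 3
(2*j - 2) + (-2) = 2*j - 4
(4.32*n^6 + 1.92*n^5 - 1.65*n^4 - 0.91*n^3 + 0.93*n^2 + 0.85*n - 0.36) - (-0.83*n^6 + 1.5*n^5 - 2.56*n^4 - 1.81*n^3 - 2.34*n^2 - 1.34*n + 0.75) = 5.15*n^6 + 0.42*n^5 + 0.91*n^4 + 0.9*n^3 + 3.27*n^2 + 2.19*n - 1.11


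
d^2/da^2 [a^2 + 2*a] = 2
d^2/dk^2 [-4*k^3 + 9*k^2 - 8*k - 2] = 18 - 24*k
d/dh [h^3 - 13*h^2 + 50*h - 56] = 3*h^2 - 26*h + 50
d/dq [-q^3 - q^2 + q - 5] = -3*q^2 - 2*q + 1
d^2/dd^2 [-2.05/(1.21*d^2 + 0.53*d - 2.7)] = (6.00281*d^2 + 2.62933*d - 2.05*(2.42*d + 0.53)*(4.84*d + 1.06) - 13.3947)/(1.21*d^2 + 0.53*d - 2.7)^3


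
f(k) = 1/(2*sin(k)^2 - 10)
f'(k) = -4*sin(k)*cos(k)/(2*sin(k)^2 - 10)^2 = -2*sin(2*k)/(cos(2*k) + 9)^2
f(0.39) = -0.10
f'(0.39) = -0.01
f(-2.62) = -0.11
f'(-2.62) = -0.02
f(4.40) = -0.12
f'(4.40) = -0.02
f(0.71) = -0.11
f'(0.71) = -0.02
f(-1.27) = -0.12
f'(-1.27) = 0.02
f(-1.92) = -0.12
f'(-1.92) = -0.02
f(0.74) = -0.11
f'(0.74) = -0.02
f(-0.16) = -0.10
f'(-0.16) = 0.01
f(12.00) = -0.11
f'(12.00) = 0.02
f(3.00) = -0.10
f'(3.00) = 0.01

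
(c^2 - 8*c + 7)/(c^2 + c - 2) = (c - 7)/(c + 2)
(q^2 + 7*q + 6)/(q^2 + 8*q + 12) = (q + 1)/(q + 2)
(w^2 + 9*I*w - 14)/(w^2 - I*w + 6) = (w + 7*I)/(w - 3*I)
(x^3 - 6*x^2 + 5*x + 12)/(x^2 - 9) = (x^2 - 3*x - 4)/(x + 3)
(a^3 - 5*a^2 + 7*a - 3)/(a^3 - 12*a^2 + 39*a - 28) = (a^2 - 4*a + 3)/(a^2 - 11*a + 28)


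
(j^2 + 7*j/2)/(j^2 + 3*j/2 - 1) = j*(2*j + 7)/(2*j^2 + 3*j - 2)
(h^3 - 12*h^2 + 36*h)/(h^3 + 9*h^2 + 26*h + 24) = h*(h^2 - 12*h + 36)/(h^3 + 9*h^2 + 26*h + 24)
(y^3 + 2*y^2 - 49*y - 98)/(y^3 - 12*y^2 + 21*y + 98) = (y + 7)/(y - 7)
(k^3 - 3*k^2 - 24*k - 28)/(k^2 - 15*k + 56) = (k^2 + 4*k + 4)/(k - 8)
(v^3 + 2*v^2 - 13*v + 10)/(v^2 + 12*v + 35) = (v^2 - 3*v + 2)/(v + 7)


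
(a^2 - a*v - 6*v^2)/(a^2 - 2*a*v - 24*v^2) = (-a^2 + a*v + 6*v^2)/(-a^2 + 2*a*v + 24*v^2)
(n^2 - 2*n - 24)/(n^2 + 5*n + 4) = (n - 6)/(n + 1)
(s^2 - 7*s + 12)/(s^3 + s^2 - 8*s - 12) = (s - 4)/(s^2 + 4*s + 4)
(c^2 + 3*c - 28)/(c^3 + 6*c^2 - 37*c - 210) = (c - 4)/(c^2 - c - 30)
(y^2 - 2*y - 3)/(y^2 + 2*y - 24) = (y^2 - 2*y - 3)/(y^2 + 2*y - 24)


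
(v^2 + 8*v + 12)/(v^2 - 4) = (v + 6)/(v - 2)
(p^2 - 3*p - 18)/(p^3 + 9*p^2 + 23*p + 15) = (p - 6)/(p^2 + 6*p + 5)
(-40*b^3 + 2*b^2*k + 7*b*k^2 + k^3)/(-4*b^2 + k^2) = (20*b^2 + 9*b*k + k^2)/(2*b + k)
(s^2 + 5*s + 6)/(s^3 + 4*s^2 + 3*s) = (s + 2)/(s*(s + 1))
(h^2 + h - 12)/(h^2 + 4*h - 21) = (h + 4)/(h + 7)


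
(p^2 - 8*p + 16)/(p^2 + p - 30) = (p^2 - 8*p + 16)/(p^2 + p - 30)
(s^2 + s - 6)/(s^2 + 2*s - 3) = (s - 2)/(s - 1)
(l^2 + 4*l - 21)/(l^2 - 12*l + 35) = (l^2 + 4*l - 21)/(l^2 - 12*l + 35)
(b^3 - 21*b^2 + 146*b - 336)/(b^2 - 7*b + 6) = (b^2 - 15*b + 56)/(b - 1)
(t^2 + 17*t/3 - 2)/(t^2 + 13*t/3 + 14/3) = (3*t^2 + 17*t - 6)/(3*t^2 + 13*t + 14)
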